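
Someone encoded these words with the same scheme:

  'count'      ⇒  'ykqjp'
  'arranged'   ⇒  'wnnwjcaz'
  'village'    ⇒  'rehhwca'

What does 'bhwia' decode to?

It's a constant shift of +22 (ROT22).
Undoing it on bhwia: b−22=f, h−22=l, w−22=a, i−22=m, a−22=e.

flame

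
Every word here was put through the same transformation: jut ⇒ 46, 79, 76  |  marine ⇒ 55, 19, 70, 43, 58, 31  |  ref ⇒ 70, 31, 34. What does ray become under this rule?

70, 19, 91

j(#10)→46 and u(#21)→79: differences scale by 3, so n = 3·pos + 16. With a=1..z=26, the number is 3·pos + 16.
On ray: r=18→70, a=1→19, y=25→91.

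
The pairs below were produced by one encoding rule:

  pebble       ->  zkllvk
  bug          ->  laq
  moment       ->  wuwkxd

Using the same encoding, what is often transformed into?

updkx

The rule splits by letter class: vowels +6, consonants +10.
Applying it to often: o(vowel)+6=u, f(cons)+10=p, t(cons)+10=d, e(vowel)+6=k, n(cons)+10=x.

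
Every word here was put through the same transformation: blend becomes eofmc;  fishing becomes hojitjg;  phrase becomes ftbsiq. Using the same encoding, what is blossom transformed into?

npttpmc

The output letters match the input read backwards, each shifted +1: blend reversed is dnelb. Read the word backwards and shift each letter +1.
For blossom: reverse → mossolb; then shift: m+1=n, o+1=p, s+1=t, s+1=t, o+1=p, l+1=m, b+1=c.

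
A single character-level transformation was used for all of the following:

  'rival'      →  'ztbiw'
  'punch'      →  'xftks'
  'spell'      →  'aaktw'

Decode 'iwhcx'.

album

A repeating key of period 3 is used — shifts +8, +11, +6 over and over.
Undoing it on iwhcx: i−8=a, w−11=l, h−6=b, c−8=u, x−11=m.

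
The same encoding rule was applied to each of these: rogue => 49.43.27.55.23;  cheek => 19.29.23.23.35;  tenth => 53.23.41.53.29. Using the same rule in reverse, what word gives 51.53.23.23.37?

steel

r(#18)→49 and o(#15)→43: differences scale by 2, so n = 2·pos + 13. Each letter becomes 2×(its alphabet position, a=1..z=26) + 13.
Undoing it on 51.53.23.23.37: 51→(51−13)÷2=19=s, 53→(53−13)÷2=20=t, 23→(23−13)÷2=5=e, 23→(23−13)÷2=5=e, 37→(37−13)÷2=12=l.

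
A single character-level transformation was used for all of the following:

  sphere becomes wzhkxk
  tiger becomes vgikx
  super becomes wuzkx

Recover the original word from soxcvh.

warmth

s(18)→w(22) and p(15)→z(25) fit y≡25x+14 (mod 26); the inverse of 25 mod 26 is 25. Treating letters as 0–25, the rule is x ↦ 25x + 14 (mod 26).
Undoing it on soxcvh: s(18)→25·(18−14)≡22=w; o(14)→25·(14−14)≡0=a; x(23)→25·(23−14)≡17=r; c(2)→25·(2−14)≡12=m; v(21)→25·(21−14)≡19=t; h(7)→25·(7−14)≡7=h (all mod 26).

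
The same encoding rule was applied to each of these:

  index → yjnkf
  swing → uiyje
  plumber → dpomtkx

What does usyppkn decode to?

skilled

i(8)→y(24) and n(13)→j(9) fit y≡23x+22 (mod 26); the inverse of 23 mod 26 is 17. This is an affine cipher: with a=0,…,z=25, each position x becomes (23x+22) mod 26.
Decoding usyppkn: u(20)→17·(20−22)≡18=s; s(18)→17·(18−22)≡10=k; y(24)→17·(24−22)≡8=i; p(15)→17·(15−22)≡11=l; p(15)→17·(15−22)≡11=l; k(10)→17·(10−22)≡4=e; n(13)→17·(13−22)≡3=d (all mod 26).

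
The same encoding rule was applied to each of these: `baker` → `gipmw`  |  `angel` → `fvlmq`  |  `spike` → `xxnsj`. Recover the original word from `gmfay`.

beast

Shifts by position in baker: pos 0: b→g (+5), pos 1: a→i (+8), pos 2: k→p (+5), pos 3: e→m (+8) — repeating every 2. It's a Vigenère-style cipher with numeric key [5,8]: position i shifts by key[i mod 2].
Decoding gmfay: g−5=b, m−8=e, f−5=a, a−8=s, y−5=t.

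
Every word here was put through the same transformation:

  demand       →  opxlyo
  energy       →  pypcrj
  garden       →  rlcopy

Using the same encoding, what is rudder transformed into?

cfoopc

Compare letters: d→o is +11, e→p is +11, m→x is +11 — a constant shift. Each letter is shifted forward by 11 in the alphabet (a Caesar shift of +11).
On rudder: r+11=c, u+11=f, d+11=o, d+11=o, e+11=p, r+11=c.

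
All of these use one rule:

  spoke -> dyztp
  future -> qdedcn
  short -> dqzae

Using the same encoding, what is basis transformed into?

mjdrd

Shifts by position in spoke: pos 0: s→d (+11), pos 1: p→y (+9), pos 2: o→z (+11), pos 3: k→t (+9) — repeating every 2. It's a Vigenère-style cipher with numeric key [11,9]: position i shifts by key[i mod 2].
On basis: b+11=m, a+9=j, s+11=d, i+9=r, s+11=d.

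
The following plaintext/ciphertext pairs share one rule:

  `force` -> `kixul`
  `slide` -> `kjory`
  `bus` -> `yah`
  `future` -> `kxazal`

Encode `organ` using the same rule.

tgmxu

Read the word backwards and shift each letter +6.
For organ: reverse → nagro; then shift: n+6=t, a+6=g, g+6=m, r+6=x, o+6=u.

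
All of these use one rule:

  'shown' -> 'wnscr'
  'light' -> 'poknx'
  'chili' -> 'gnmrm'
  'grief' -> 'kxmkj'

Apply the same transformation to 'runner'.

vartix

Shifts by position in shown: pos 0: s→w (+4), pos 1: h→n (+6), pos 2: o→s (+4), pos 3: w→c (+6) — repeating every 2. The shifts repeat in a cycle of length 2: positions 0,1,… shift by +4, +6, then the pattern repeats.
For runner: r+4=v, u+6=a, n+4=r, n+6=t, e+4=i, r+6=x.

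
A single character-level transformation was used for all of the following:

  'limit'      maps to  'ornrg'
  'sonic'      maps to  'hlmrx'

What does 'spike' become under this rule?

Each pair mirrors across the alphabet (l↔o, i↔r, m↔n): positions sum to 25. Each letter is replaced by its mirror in the alphabet: a↔z, b↔y, c↔x, and so on (the Atbash cipher).
For spike: s↔h, p↔k, i↔r, k↔p, e↔v.

hkrpv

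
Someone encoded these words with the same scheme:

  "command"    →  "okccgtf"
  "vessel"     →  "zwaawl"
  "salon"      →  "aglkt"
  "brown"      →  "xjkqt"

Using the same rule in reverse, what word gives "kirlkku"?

c(2)→o(14) and o(14)→k(10) fit y≡17x+6 (mod 26); the inverse of 17 mod 26 is 23. This is an affine cipher: with a=0,…,z=25, each position x becomes (17x+6) mod 26.
Decoding kirlkku: k(10)→23·(10−6)≡14=o; i(8)→23·(8−6)≡20=u; r(17)→23·(17−6)≡19=t; l(11)→23·(11−6)≡11=l; k(10)→23·(10−6)≡14=o; k(10)→23·(10−6)≡14=o; u(20)→23·(20−6)≡10=k (all mod 26).

outlook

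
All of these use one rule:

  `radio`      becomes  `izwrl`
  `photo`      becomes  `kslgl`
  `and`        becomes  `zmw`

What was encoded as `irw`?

rid

This is the alphabet-reversal cipher (Atbash): a becomes z, b becomes y, etc.
Undoing it on irw: i↔r, r↔i, w↔d.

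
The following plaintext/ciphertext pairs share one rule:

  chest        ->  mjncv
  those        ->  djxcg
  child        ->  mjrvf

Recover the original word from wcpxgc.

magnet

It's a Vigenère-style cipher with numeric key [10,2,9]: position i shifts by key[i mod 3].
Decoding wcpxgc: w−10=m, c−2=a, p−9=g, x−10=n, g−2=e, c−9=t.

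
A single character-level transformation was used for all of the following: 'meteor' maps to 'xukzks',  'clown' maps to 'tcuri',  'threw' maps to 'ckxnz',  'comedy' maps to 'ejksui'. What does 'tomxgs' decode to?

margin

Read the word backwards and shift each letter +6.
Decoding tomxgs: shift back: t−6=n, o−6=i, m−6=g, x−6=r, g−6=a, s−6=m → nigram; then reverse → margin.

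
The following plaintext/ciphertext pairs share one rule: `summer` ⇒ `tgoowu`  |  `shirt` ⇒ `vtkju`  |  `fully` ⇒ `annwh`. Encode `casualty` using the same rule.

avncwuce

The output letters match the input read backwards, each shifted +2: summer reversed is remmus. Read the word backwards and shift each letter +2.
For casualty: reverse → ytlausac; then shift: y+2=a, t+2=v, l+2=n, a+2=c, u+2=w, s+2=u, a+2=c, c+2=e.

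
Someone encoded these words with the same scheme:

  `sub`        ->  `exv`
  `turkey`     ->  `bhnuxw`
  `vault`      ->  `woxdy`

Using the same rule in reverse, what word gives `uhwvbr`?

oyster

Two steps: reverse the string, then apply a Caesar shift of +3.
Decoding uhwvbr: shift back: u−3=r, h−3=e, w−3=t, v−3=s, b−3=y, r−3=o → retsyo; then reverse → oyster.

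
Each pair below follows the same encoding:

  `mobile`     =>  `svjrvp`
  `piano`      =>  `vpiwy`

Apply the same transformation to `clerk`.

In mobile: m→s is +6, o→v is +7, b→j is +8, i→r is +9 — the shift increases by 1 each position. The shift increases by 1 at each position, starting from +6: 6, 7, 8, ….
Applying it to clerk: c+6=i, l+7=s, e+8=m, r+9=a, k+10=u.

ismau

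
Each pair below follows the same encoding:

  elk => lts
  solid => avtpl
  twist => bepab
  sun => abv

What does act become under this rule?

The rule splits by letter class: vowels +7, consonants +8.
Applying it to act: a(vowel)+7=h, c(cons)+8=k, t(cons)+8=b.

hkb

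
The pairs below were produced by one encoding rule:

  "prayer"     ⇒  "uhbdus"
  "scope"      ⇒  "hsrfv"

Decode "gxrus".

proud

Read the word backwards and shift each letter +3.
Undoing it on gxrus: shift back: g−3=d, x−3=u, r−3=o, u−3=r, s−3=p → duorp; then reverse → proud.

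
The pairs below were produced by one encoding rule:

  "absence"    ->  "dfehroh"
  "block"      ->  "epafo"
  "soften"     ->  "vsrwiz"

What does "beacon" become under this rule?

eimfsz

Shifts by position in absence: pos 0: a→d (+3), pos 1: b→f (+4), pos 2: s→e (+12), pos 3: e→h (+3), pos 4: n→r (+4), pos 5: c→o (+12) — repeating every 3. It's a Vigenère-style cipher with numeric key [3,4,12]: position i shifts by key[i mod 3].
Applying it to beacon: b+3=e, e+4=i, a+12=m, c+3=f, o+4=s, n+12=z.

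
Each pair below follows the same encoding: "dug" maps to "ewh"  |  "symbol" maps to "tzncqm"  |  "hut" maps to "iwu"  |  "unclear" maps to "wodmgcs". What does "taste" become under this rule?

The shift depends on letter class: consonant d→e is +1, but vowel u→w is +2. Two shifts are in play — +2 for a/e/i/o/u, +1 for every other letter.
Applying it to taste: t(cons)+1=u, a(vowel)+2=c, s(cons)+1=t, t(cons)+1=u, e(vowel)+2=g.

uctug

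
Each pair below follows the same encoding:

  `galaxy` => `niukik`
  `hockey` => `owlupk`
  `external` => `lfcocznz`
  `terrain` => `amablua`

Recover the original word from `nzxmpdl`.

grocery

Each letter shifts forward by (position + 7), i.e. 7, 8, 9, … — the shift grows by one for each successive letter.
Reversing it on nzxmpdl: n−7=g, z−8=r, x−9=o, m−10=c, p−11=e, d−12=r, l−13=y.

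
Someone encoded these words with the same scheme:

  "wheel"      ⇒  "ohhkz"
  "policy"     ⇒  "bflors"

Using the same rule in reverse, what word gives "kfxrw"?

touch

Read the word backwards and shift each letter +3.
Decoding kfxrw: shift back: k−3=h, f−3=c, x−3=u, r−3=o, w−3=t → hcuot; then reverse → touch.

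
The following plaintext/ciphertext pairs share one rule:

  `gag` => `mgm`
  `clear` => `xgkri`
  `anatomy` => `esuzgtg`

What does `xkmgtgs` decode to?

manager

Read the word backwards and shift each letter +6.
Undoing it on xkmgtgs: shift back: x−6=r, k−6=e, m−6=g, g−6=a, t−6=n, g−6=a, s−6=m → reganam; then reverse → manager.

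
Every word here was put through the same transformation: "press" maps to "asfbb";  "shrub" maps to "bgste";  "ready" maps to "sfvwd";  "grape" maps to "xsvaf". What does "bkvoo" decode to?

p(15)→a(0) and r(17)→s(18) fit y≡9x+21 (mod 26); the inverse of 9 mod 26 is 3. This is an affine cipher: with a=0,…,z=25, each position x becomes (9x+21) mod 26.
Undoing it on bkvoo: b(1)→3·(1−21)≡18=s; k(10)→3·(10−21)≡19=t; v(21)→3·(21−21)≡0=a; o(14)→3·(14−21)≡5=f; o(14)→3·(14−21)≡5=f (all mod 26).

staff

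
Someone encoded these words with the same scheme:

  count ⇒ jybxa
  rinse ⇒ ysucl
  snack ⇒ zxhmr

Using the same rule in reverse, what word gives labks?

equal

Shifts by position in count: pos 0: c→j (+7), pos 1: o→y (+10), pos 2: u→b (+7), pos 3: n→x (+10) — repeating every 2. The shifts repeat in a cycle of length 2: positions 0,1,… shift by +7, +10, then the pattern repeats.
Decoding labks: l−7=e, a−10=q, b−7=u, k−10=a, s−7=l.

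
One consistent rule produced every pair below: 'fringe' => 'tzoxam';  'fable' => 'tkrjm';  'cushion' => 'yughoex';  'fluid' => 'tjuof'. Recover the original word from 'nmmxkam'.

f(5)→t(19) and r(17)→z(25) fit y≡7x+10 (mod 26); the inverse of 7 mod 26 is 15. Treating letters as 0–25, the rule is x ↦ 7x + 10 (mod 26).
Undoing it on nmmxkam: n(13)→15·(13−10)≡19=t; m(12)→15·(12−10)≡4=e; m(12)→15·(12−10)≡4=e; x(23)→15·(23−10)≡13=n; k(10)→15·(10−10)≡0=a; a(0)→15·(0−10)≡6=g; m(12)→15·(12−10)≡4=e (all mod 26).

teenage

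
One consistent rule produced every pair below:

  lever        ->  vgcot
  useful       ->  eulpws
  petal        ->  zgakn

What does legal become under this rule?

vgnkn

Shifts by position in lever: pos 0: l→v (+10), pos 1: e→g (+2), pos 2: v→c (+7), pos 3: e→o (+10), pos 4: r→t (+2) — repeating every 3. It's a Vigenère-style cipher with numeric key [10,2,7]: position i shifts by key[i mod 3].
For legal: l+10=v, e+2=g, g+7=n, a+10=k, l+2=n.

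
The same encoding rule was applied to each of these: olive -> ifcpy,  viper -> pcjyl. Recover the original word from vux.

Compare letters: o→i is +20, l→f is +20, i→c is +20 — a constant shift. It's a constant shift of +20 (ROT20).
Undoing it on vux: v−20=b, u−20=a, x−20=d.

bad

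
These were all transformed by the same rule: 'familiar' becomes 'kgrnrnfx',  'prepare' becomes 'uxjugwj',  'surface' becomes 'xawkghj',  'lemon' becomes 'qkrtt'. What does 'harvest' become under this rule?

mgwakxy

Shifts by position in familiar: pos 0: f→k (+5), pos 1: a→g (+6), pos 2: m→r (+5), pos 3: i→n (+5), pos 4: l→r (+6), pos 5: i→n (+5) — repeating every 3. The shifts repeat in a cycle of length 3: positions 0,1,… shift by +5, +6, +5, then the pattern repeats.
Applying it to harvest: h+5=m, a+6=g, r+5=w, v+5=a, e+6=k, s+5=x, t+5=y.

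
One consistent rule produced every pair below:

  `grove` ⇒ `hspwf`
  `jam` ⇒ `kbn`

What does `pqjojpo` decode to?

It's a constant shift of +1 (ROT1).
Undoing it on pqjojpo: p−1=o, q−1=p, j−1=i, o−1=n, j−1=i, p−1=o, o−1=n.

opinion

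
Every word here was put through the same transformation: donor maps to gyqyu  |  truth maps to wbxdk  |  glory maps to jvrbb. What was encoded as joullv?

Shifts by position in donor: pos 0: d→g (+3), pos 1: o→y (+10), pos 2: n→q (+3), pos 3: o→y (+10) — repeating every 2. The shifts repeat in a cycle of length 2: positions 0,1,… shift by +3, +10, then the pattern repeats.
Undoing it on joullv: j−3=g, o−10=e, u−3=r, l−10=b, l−3=i, v−10=l.

gerbil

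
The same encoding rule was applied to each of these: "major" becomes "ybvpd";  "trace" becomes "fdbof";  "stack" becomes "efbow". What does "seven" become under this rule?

The shift depends on letter class: consonant m→y is +12, but vowel a→b is +1. Two shifts are in play — +1 for a/e/i/o/u, +12 for every other letter.
On seven: s(cons)+12=e, e(vowel)+1=f, v(cons)+12=h, e(vowel)+1=f, n(cons)+12=z.

efhfz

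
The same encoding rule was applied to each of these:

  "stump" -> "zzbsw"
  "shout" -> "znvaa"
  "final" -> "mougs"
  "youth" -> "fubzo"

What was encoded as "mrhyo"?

flash

Shifts by position in stump: pos 0: s→z (+7), pos 1: t→z (+6), pos 2: u→b (+7), pos 3: m→s (+6) — repeating every 2. It's a Vigenère-style cipher with numeric key [7,6]: position i shifts by key[i mod 2].
Undoing it on mrhyo: m−7=f, r−6=l, h−7=a, y−6=s, o−7=h.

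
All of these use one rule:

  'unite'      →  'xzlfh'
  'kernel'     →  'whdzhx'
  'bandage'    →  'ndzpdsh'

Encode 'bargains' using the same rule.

The shift depends on letter class: consonant n→z is +12, but vowel u→x is +3. Two shifts are in play — +3 for a/e/i/o/u, +12 for every other letter.
On bargains: b(cons)+12=n, a(vowel)+3=d, r(cons)+12=d, g(cons)+12=s, a(vowel)+3=d, i(vowel)+3=l, n(cons)+12=z, s(cons)+12=e.

nddsdlze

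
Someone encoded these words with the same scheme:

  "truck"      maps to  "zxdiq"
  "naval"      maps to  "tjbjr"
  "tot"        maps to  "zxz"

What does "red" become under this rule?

xnj

The rule splits by letter class: vowels +9, consonants +6.
On red: r(cons)+6=x, e(vowel)+9=n, d(cons)+6=j.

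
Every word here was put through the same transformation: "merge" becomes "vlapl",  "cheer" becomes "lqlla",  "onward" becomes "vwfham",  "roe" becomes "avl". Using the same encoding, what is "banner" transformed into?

khwwla

The shift depends on letter class: consonant m→v is +9, but vowel e→l is +7. Two shifts are in play — +7 for a/e/i/o/u, +9 for every other letter.
Applying it to banner: b(cons)+9=k, a(vowel)+7=h, n(cons)+9=w, n(cons)+9=w, e(vowel)+7=l, r(cons)+9=a.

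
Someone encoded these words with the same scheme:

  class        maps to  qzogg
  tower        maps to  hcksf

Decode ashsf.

meter

Compare letters: c→q is +14, l→z is +14, a→o is +14 — a constant shift. It's a constant shift of +14 (ROT14).
Reversing it on ashsf: a−14=m, s−14=e, h−14=t, s−14=e, f−14=r.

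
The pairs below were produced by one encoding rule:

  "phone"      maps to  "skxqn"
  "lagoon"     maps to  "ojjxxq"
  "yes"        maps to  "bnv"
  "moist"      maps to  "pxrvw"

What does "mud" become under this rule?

The shift depends on letter class: consonant p→s is +3, but vowel o→x is +9. Vowels shift forward by 9 and consonants shift forward by 3.
For mud: m(cons)+3=p, u(vowel)+9=d, d(cons)+3=g.

pdg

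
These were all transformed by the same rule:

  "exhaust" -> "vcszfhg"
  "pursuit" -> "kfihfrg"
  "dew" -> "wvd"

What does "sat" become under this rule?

hzg

This is the alphabet-reversal cipher (Atbash): a becomes z, b becomes y, etc.
For sat: s↔h, a↔z, t↔g.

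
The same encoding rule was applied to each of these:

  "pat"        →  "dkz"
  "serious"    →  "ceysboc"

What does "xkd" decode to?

Two steps: reverse the string, then apply a Caesar shift of +10.
Reversing it on xkd: shift back: x−10=n, k−10=a, d−10=t → nat; then reverse → tan.

tan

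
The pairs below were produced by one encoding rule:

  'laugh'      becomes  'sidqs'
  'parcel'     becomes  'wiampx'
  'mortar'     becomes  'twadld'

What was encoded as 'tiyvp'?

maple

Letter i (0-indexed) is shifted by i+7, so successive shifts are 7, 8, 9, ….
Reversing it on tiyvp: t−7=m, i−8=a, y−9=p, v−10=l, p−11=e.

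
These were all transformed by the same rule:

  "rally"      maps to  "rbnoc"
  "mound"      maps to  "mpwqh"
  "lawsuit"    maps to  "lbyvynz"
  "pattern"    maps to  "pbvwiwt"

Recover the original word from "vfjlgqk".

vehicle

In rally: r→r is +0, a→b is +1, l→n is +2, l→o is +3 — the shift increases by 1 each position. Each letter shifts forward by its position index (0, 1, 2, …) — the shift grows by one for each successive letter.
Undoing it on vfjlgqk: v−0=v, f−1=e, j−2=h, l−3=i, g−4=c, q−5=l, k−6=e.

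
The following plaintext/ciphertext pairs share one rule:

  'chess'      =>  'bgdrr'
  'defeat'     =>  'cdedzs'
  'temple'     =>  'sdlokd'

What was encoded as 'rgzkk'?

shall

This is a Caesar cipher with shift 25.
Reversing it on rgzkk: r−25=s, g−25=h, z−25=a, k−25=l, k−25=l.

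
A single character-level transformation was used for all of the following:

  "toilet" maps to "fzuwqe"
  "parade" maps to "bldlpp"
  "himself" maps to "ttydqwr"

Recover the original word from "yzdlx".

moral

A repeating key of period 2 is used — shifts +12, +11 over and over.
Decoding yzdlx: y−12=m, z−11=o, d−12=r, l−11=a, x−12=l.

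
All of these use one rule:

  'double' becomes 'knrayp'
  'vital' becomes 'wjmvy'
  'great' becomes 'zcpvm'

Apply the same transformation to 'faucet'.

uvrfpm

d(3)→k(10) and o(14)→n(13) fit y≡5x+21 (mod 26); the inverse of 5 mod 26 is 21. Treating letters as 0–25, the rule is x ↦ 5x + 21 (mod 26).
On faucet: f(5)→5·5+21≡20=u; a(0)→5·0+21≡21=v; u(20)→5·20+21≡17=r; c(2)→5·2+21≡5=f; e(4)→5·4+21≡15=p; t(19)→5·19+21≡12=m (all mod 26).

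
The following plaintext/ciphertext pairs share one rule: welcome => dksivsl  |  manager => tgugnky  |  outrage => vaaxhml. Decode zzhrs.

Shifts by position in welcome: pos 0: w→d (+7), pos 1: e→k (+6), pos 2: l→s (+7), pos 3: c→i (+6) — repeating every 2. A repeating key of period 2 is used — shifts +7, +6 over and over.
Reversing it on zzhrs: z−7=s, z−6=t, h−7=a, r−6=l, s−7=l.

stall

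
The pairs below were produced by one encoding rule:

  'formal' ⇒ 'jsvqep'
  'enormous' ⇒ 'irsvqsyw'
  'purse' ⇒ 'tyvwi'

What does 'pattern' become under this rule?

Each letter is shifted forward by 4 in the alphabet (a Caesar shift of +4).
On pattern: p+4=t, a+4=e, t+4=x, t+4=x, e+4=i, r+4=v, n+4=r.

texxivr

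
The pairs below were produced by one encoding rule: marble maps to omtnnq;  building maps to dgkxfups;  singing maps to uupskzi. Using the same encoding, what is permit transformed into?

A repeating key of period 2 is used — shifts +2, +12 over and over.
For permit: p+2=r, e+12=q, r+2=t, m+12=y, i+2=k, t+12=f.

rqtykf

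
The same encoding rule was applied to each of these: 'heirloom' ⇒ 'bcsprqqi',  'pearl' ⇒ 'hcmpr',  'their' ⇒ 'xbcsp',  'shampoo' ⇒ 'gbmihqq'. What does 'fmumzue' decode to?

vacancy

This is an affine cipher: with a=0,…,z=25, each position x becomes (17x+12) mod 26.
Reversing it on fmumzue: f(5)→23·(5−12)≡21=v; m(12)→23·(12−12)≡0=a; u(20)→23·(20−12)≡2=c; m(12)→23·(12−12)≡0=a; z(25)→23·(25−12)≡13=n; u(20)→23·(20−12)≡2=c; e(4)→23·(4−12)≡24=y (all mod 26).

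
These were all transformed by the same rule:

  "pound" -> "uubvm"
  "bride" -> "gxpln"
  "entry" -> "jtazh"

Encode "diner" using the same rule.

iouma

Letter i (0-indexed) is shifted by i+5, so successive shifts are 5, 6, 7, ….
On diner: d+5=i, i+6=o, n+7=u, e+8=m, r+9=a.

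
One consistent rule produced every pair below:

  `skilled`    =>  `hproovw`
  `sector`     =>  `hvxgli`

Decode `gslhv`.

those

Letters are reflected about the middle of the alphabet (position → 25−position): Atbash.
Undoing it on gslhv: g↔t, s↔h, l↔o, h↔s, v↔e.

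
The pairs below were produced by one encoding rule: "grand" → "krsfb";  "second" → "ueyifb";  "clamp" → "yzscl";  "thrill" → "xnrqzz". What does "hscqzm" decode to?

family

g(6)→k(10) and r(17)→r(17) fit y≡3x+18 (mod 26); the inverse of 3 mod 26 is 9. Treating letters as 0–25, the rule is x ↦ 3x + 18 (mod 26).
Reversing it on hscqzm: h(7)→9·(7−18)≡5=f; s(18)→9·(18−18)≡0=a; c(2)→9·(2−18)≡12=m; q(16)→9·(16−18)≡8=i; z(25)→9·(25−18)≡11=l; m(12)→9·(12−18)≡24=y (all mod 26).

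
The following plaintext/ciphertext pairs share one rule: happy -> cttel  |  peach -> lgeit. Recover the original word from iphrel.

The output letters match the input read backwards, each shifted +4: happy reversed is yppah. Two steps: reverse the string, then apply a Caesar shift of +4.
Reversing it on iphrel: shift back: i−4=e, p−4=l, h−4=d, r−4=n, e−4=a, l−4=h → eldnah; then reverse → handle.

handle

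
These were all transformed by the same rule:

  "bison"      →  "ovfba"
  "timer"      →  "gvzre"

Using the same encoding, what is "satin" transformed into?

fngva

Compare letters: b→o is +13, i→v is +13, s→f is +13 — a constant shift. It's a constant shift of +13 (ROT13).
For satin: s+13=f, a+13=n, t+13=g, i+13=v, n+13=a.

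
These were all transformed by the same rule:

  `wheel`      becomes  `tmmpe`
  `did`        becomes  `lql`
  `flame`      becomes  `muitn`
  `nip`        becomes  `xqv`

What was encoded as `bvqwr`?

joint

The output letters match the input read backwards, each shifted +8: wheel reversed is leehw. Two steps: reverse the string, then apply a Caesar shift of +8.
Undoing it on bvqwr: shift back: b−8=t, v−8=n, q−8=i, w−8=o, r−8=j → tnioj; then reverse → joint.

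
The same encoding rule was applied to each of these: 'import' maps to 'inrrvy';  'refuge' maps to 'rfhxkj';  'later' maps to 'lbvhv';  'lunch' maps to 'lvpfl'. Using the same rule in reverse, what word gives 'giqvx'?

In import: i→i is +0, m→n is +1, p→r is +2, o→r is +3 — the shift increases by 1 each position. Each letter shifts forward by its position index (0, 1, 2, …) — the shift grows by one for each successive letter.
Undoing it on giqvx: g−0=g, i−1=h, q−2=o, v−3=s, x−4=t.

ghost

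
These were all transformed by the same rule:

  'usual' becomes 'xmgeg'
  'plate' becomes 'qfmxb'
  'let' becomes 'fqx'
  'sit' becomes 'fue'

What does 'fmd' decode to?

The output letters match the input read backwards, each shifted +12: usual reversed is lausu. Two steps: reverse the string, then apply a Caesar shift of +12.
Undoing it on fmd: shift back: f−12=t, m−12=a, d−12=r → tar; then reverse → rat.

rat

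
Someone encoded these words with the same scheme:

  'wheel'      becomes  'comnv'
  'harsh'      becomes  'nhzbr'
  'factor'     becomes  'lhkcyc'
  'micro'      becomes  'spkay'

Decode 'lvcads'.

In wheel: w→c is +6, h→o is +7, e→m is +8, e→n is +9 — the shift increases by 1 each position. The shift increases by 1 at each position, starting from +6: 6, 7, 8, ….
Reversing it on lvcads: l−6=f, v−7=o, c−8=u, a−9=r, d−10=t, s−11=h.

fourth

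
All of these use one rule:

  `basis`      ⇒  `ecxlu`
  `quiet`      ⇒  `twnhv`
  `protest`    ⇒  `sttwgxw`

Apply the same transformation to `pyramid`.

Shifts by position in basis: pos 0: b→e (+3), pos 1: a→c (+2), pos 2: s→x (+5), pos 3: i→l (+3), pos 4: s→u (+2) — repeating every 3. The shifts repeat in a cycle of length 3: positions 0,1,… shift by +3, +2, +5, then the pattern repeats.
Applying it to pyramid: p+3=s, y+2=a, r+5=w, a+3=d, m+2=o, i+5=n, d+3=g.

sawdong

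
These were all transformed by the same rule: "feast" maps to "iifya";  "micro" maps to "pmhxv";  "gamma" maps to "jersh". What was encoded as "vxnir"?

In feast: f→i is +3, e→i is +4, a→f is +5, s→y is +6 — the shift increases by 1 each position. Letter i (0-indexed) is shifted by i+3, so successive shifts are 3, 4, 5, ….
Undoing it on vxnir: v−3=s, x−4=t, n−5=i, i−6=c, r−7=k.

stick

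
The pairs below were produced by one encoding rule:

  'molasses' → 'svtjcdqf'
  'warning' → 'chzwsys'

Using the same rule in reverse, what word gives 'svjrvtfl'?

In molasses: m→s is +6, o→v is +7, l→t is +8, a→j is +9 — the shift increases by 1 each position. Letter i (0-indexed) is shifted by i+6, so successive shifts are 6, 7, 8, ….
Reversing it on svjrvtfl: s−6=m, v−7=o, j−8=b, r−9=i, v−10=l, t−11=i, f−12=t, l−13=y.

mobility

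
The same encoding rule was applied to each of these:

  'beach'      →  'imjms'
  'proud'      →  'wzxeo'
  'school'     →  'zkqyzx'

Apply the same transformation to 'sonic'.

zwwsn

In beach: b→i is +7, e→m is +8, a→j is +9, c→m is +10 — the shift increases by 1 each position. Letter i (0-indexed) is shifted by i+7, so successive shifts are 7, 8, 9, ….
Applying it to sonic: s+7=z, o+8=w, n+9=w, i+10=s, c+11=n.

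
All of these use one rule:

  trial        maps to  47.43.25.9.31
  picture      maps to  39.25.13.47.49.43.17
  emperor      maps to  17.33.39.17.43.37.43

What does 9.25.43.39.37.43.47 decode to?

airport

t(#20)→47 and r(#18)→43: differences scale by 2, so n = 2·pos + 7. With a=1..z=26, the number is 2·pos + 7.
Undoing it on 9.25.43.39.37.43.47: 9→(9−7)÷2=1=a, 25→(25−7)÷2=9=i, 43→(43−7)÷2=18=r, 39→(39−7)÷2=16=p, 37→(37−7)÷2=15=o, 43→(43−7)÷2=18=r, 47→(47−7)÷2=20=t.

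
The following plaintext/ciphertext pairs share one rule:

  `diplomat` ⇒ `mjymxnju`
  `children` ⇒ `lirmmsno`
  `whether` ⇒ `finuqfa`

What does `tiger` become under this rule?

Shifts by position in diplomat: pos 0: d→m (+9), pos 1: i→j (+1), pos 2: p→y (+9), pos 3: l→m (+1) — repeating every 2. It's a Vigenère-style cipher with numeric key [9,1]: position i shifts by key[i mod 2].
For tiger: t+9=c, i+1=j, g+9=p, e+1=f, r+9=a.

cjpfa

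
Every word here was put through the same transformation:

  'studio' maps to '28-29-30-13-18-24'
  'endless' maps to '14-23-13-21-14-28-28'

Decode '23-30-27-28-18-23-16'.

The number is (letter's place in the alphabet, a=1) + 9.
Undoing it on 23-30-27-28-18-23-16: 23→(23−9)÷1=14=n, 30→(30−9)÷1=21=u, 27→(27−9)÷1=18=r, 28→(28−9)÷1=19=s, 18→(18−9)÷1=9=i, 23→(23−9)÷1=14=n, 16→(16−9)÷1=7=g.

nursing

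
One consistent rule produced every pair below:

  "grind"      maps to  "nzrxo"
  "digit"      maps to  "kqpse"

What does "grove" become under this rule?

In grind: g→n is +7, r→z is +8, i→r is +9, n→x is +10 — the shift increases by 1 each position. Letter i (0-indexed) is shifted by i+7, so successive shifts are 7, 8, 9, ….
For grove: g+7=n, r+8=z, o+9=x, v+10=f, e+11=p.

nzxfp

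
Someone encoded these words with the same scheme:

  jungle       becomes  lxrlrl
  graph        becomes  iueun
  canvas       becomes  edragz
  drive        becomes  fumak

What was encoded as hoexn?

flash

In jungle: j→l is +2, u→x is +3, n→r is +4, g→l is +5 — the shift increases by 1 each position. The shift increases by 1 at each position, starting from +2: 2, 3, 4, ….
Decoding hoexn: h−2=f, o−3=l, e−4=a, x−5=s, n−6=h.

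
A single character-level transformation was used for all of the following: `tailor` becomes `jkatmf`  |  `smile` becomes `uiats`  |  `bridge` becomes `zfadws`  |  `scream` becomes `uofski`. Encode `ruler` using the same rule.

fytsf

t(19)→j(9) and a(0)→k(10) fit y≡15x+10 (mod 26); the inverse of 15 mod 26 is 7. Each letter's alphabet position (a=0..z=25) is mapped through 15·x+10 mod 26 — an affine cipher.
For ruler: r(17)→15·17+10≡5=f; u(20)→15·20+10≡24=y; l(11)→15·11+10≡19=t; e(4)→15·4+10≡18=s; r(17)→15·17+10≡5=f (all mod 26).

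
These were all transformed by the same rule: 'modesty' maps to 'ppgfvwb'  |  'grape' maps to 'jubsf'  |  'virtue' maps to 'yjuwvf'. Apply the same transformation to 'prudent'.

suvgfqw

The shift depends on letter class: consonant m→p is +3, but vowel o→p is +1. Two shifts are in play — +1 for a/e/i/o/u, +3 for every other letter.
For prudent: p(cons)+3=s, r(cons)+3=u, u(vowel)+1=v, d(cons)+3=g, e(vowel)+1=f, n(cons)+3=q, t(cons)+3=w.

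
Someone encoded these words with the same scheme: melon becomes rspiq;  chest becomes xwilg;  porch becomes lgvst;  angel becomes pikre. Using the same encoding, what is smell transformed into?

The output letters match the input read backwards, each shifted +4: melon reversed is nolem. Two steps: reverse the string, then apply a Caesar shift of +4.
For smell: reverse → llems; then shift: l+4=p, l+4=p, e+4=i, m+4=q, s+4=w.

ppiqw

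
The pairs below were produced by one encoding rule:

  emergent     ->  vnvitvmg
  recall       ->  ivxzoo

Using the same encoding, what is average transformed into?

Letters are reflected about the middle of the alphabet (position → 25−position): Atbash.
Applying it to average: a↔z, v↔e, e↔v, r↔i, a↔z, g↔t, e↔v.

zeviztv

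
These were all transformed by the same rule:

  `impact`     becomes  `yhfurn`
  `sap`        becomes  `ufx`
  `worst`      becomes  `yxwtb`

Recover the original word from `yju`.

Read the word backwards and shift each letter +5.
Reversing it on yju: shift back: y−5=t, j−5=e, u−5=p → tep; then reverse → pet.

pet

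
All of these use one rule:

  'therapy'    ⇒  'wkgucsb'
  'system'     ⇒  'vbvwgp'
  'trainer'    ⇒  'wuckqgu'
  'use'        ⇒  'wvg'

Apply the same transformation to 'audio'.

The shift depends on letter class: consonant t→w is +3, but vowel e→g is +2. Vowels shift forward by 2 and consonants shift forward by 3.
For audio: a(vowel)+2=c, u(vowel)+2=w, d(cons)+3=g, i(vowel)+2=k, o(vowel)+2=q.

cwgkq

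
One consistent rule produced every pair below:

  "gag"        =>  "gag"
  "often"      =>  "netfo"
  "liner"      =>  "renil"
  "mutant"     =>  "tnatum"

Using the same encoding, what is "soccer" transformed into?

reccos

The output letters match the input read backwards: gag reversed is gag. It's just the letters in reverse order.
On soccer: reverse → reccos.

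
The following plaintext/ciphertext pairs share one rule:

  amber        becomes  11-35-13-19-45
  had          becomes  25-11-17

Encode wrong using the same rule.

a(#1)→11 and m(#13)→35: differences scale by 2, so n = 2·pos + 9. With a=1..z=26, the number is 2·pos + 9.
For wrong: w=23→55, r=18→45, o=15→39, n=14→37, g=7→23.

55-45-39-37-23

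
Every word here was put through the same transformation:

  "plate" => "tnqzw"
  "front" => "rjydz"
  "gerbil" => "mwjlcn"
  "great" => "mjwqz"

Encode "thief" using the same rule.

p(15)→t(19) and l(11)→n(13) fit y≡21x+16 (mod 26); the inverse of 21 mod 26 is 5. Each letter's alphabet position (a=0..z=25) is mapped through 21·x+16 mod 26 — an affine cipher.
Applying it to thief: t(19)→21·19+16≡25=z; h(7)→21·7+16≡7=h; i(8)→21·8+16≡2=c; e(4)→21·4+16≡22=w; f(5)→21·5+16≡17=r (all mod 26).

zhcwr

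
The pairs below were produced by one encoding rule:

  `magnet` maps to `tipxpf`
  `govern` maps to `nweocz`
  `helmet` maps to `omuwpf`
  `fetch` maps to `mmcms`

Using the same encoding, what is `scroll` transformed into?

zkaywx

In magnet: m→t is +7, a→i is +8, g→p is +9, n→x is +10 — the shift increases by 1 each position. The shift increases by 1 at each position, starting from +7: 7, 8, 9, ….
Applying it to scroll: s+7=z, c+8=k, r+9=a, o+10=y, l+11=w, l+12=x.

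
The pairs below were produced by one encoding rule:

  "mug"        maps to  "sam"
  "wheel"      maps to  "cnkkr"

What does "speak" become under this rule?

yvkgq

Compare letters: m→s is +6, u→a is +6, g→m is +6 — a constant shift. It's a constant shift of +6 (ROT6).
Applying it to speak: s+6=y, p+6=v, e+6=k, a+6=g, k+6=q.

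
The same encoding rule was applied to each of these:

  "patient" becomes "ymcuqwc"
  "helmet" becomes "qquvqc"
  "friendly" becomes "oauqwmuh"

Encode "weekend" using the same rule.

The shift depends on letter class: consonant p→y is +9, but vowel a→m is +12. Vowels shift forward by 12 and consonants shift forward by 9.
Applying it to weekend: w(cons)+9=f, e(vowel)+12=q, e(vowel)+12=q, k(cons)+9=t, e(vowel)+12=q, n(cons)+9=w, d(cons)+9=m.

fqqtqwm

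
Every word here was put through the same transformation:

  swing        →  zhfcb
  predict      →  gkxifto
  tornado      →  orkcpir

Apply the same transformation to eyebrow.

This is an affine cipher: with a=0,…,z=25, each position x becomes (15x+15) mod 26.
Applying it to eyebrow: e(4)→15·4+15≡23=x; y(24)→15·24+15≡11=l; e(4)→15·4+15≡23=x; b(1)→15·1+15≡4=e; r(17)→15·17+15≡10=k; o(14)→15·14+15≡17=r; w(22)→15·22+15≡7=h (all mod 26).

xlxekrh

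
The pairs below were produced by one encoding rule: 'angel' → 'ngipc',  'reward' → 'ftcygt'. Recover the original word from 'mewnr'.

pluck

The output letters match the input read backwards, each shifted +2: angel reversed is legna. The word is reversed, then every letter is shifted forward by 2.
Reversing it on mewnr: shift back: m−2=k, e−2=c, w−2=u, n−2=l, r−2=p → kculp; then reverse → pluck.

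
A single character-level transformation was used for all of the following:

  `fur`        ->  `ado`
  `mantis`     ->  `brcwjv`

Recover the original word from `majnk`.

The output letters match the input read backwards, each shifted +9: fur reversed is ruf. The word is reversed, then every letter is shifted forward by 9.
Decoding majnk: shift back: m−9=d, a−9=r, j−9=a, n−9=e, k−9=b → draeb; then reverse → beard.

beard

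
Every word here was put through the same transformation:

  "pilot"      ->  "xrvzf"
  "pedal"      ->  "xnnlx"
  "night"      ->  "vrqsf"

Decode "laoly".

dream

In pilot: p→x is +8, i→r is +9, l→v is +10, o→z is +11 — the shift increases by 1 each position. Letter i (0-indexed) is shifted by i+8, so successive shifts are 8, 9, 10, ….
Undoing it on laoly: l−8=d, a−9=r, o−10=e, l−11=a, y−12=m.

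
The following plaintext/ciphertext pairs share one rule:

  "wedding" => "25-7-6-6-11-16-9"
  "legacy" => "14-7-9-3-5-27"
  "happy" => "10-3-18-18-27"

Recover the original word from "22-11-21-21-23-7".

tissue

w is letter #23 and maps to 25: an offset of 2. Letters become their 1-based position plus 2 (so a→3, b→4, …).
Decoding 22-11-21-21-23-7: 22→(22−2)÷1=20=t, 11→(11−2)÷1=9=i, 21→(21−2)÷1=19=s, 21→(21−2)÷1=19=s, 23→(23−2)÷1=21=u, 7→(7−2)÷1=5=e.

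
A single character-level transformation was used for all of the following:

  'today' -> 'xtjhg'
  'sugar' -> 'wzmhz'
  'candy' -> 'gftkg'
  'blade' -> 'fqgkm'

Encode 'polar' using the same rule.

In today: t→x is +4, o→t is +5, d→j is +6, a→h is +7 — the shift increases by 1 each position. The shift increases by 1 at each position, starting from +4: 4, 5, 6, ….
On polar: p+4=t, o+5=t, l+6=r, a+7=h, r+8=z.

ttrhz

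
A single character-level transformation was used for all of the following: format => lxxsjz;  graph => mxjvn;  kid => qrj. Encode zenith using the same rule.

fntrzn

Two shifts are in play — +9 for a/e/i/o/u, +6 for every other letter.
On zenith: z(cons)+6=f, e(vowel)+9=n, n(cons)+6=t, i(vowel)+9=r, t(cons)+6=z, h(cons)+6=n.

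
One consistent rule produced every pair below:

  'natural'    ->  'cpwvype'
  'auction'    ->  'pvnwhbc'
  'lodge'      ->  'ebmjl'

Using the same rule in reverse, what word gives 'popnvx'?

This is an affine cipher: with a=0,…,z=25, each position x becomes (25x+15) mod 26.
Reversing it on popnvx: p(15)→25·(15−15)≡0=a; o(14)→25·(14−15)≡1=b; p(15)→25·(15−15)≡0=a; n(13)→25·(13−15)≡2=c; v(21)→25·(21−15)≡20=u; x(23)→25·(23−15)≡18=s (all mod 26).

abacus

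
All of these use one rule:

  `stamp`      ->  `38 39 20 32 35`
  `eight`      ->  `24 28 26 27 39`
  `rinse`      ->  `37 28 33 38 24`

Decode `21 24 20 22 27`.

beach

s is letter #19 and maps to 38: an offset of 19. The number is (letter's place in the alphabet, a=1) + 19.
Reversing it on 21 24 20 22 27: 21→(21−19)÷1=2=b, 24→(24−19)÷1=5=e, 20→(20−19)÷1=1=a, 22→(22−19)÷1=3=c, 27→(27−19)÷1=8=h.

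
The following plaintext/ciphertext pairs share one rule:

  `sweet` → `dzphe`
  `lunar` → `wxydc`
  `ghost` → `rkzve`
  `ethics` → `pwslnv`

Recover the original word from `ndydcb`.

canary

Shifts by position in sweet: pos 0: s→d (+11), pos 1: w→z (+3), pos 2: e→p (+11), pos 3: e→h (+3) — repeating every 2. A repeating key of period 2 is used — shifts +11, +3 over and over.
Reversing it on ndydcb: n−11=c, d−3=a, y−11=n, d−3=a, c−11=r, b−3=y.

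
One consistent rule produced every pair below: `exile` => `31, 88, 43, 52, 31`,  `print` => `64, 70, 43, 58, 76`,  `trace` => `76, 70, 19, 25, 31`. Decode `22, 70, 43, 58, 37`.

bring

e(#5)→31 and x(#24)→88: differences scale by 3, so n = 3·pos + 16. Each letter becomes 3×(its alphabet position, a=1..z=26) + 16.
Reversing it on 22, 70, 43, 58, 37: 22→(22−16)÷3=2=b, 70→(70−16)÷3=18=r, 43→(43−16)÷3=9=i, 58→(58−16)÷3=14=n, 37→(37−16)÷3=7=g.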